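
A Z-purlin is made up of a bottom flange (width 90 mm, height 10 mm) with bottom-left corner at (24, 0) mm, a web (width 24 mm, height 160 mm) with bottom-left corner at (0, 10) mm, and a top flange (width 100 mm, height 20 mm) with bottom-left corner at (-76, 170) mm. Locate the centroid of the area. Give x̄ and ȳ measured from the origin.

x̄ = 8.34 mm, ȳ = 105.36 mm

Part | A | x̄ᵢ | ȳᵢ | A·x̄ᵢ | A·ȳᵢ
bottom flange | 900.00 | 69.00 | 5.00 | 62100.00 | 4500.00
web | 3840.00 | 12.00 | 90.00 | 46080.00 | 345600.00
top flange | 2000.00 | -26.00 | 180.00 | -52000.00 | 360000.00
Σ | 6740.00 |  |  | 56180.00 | 710100.00
x̄ = 56180.00 / 6740.00 = 8.34 mm
ȳ = 710100.00 / 6740.00 = 105.36 mm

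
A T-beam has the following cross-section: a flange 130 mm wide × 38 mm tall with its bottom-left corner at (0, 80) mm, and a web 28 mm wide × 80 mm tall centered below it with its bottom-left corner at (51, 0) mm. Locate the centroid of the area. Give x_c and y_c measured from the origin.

Part | A | x̄ᵢ | ȳᵢ | A·x̄ᵢ | A·ȳᵢ
web | 2240.00 | 65.00 | 40.00 | 145600.00 | 89600.00
flange | 4940.00 | 65.00 | 99.00 | 321100.00 | 489060.00
Σ | 7180.00 |  |  | 466700.00 | 578660.00
x_c = 466700.00 / 7180.00 = 65.00 mm
y_c = 578660.00 / 7180.00 = 80.59 mm

x_c = 65.00 mm, y_c = 80.59 mm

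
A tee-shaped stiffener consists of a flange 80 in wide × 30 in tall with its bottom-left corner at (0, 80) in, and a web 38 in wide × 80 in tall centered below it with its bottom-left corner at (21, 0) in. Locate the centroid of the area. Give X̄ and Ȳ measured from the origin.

X̄ = 40.00 in, Ȳ = 64.26 in

Part | A | x̄ᵢ | ȳᵢ | A·x̄ᵢ | A·ȳᵢ
web | 3040.00 | 40.00 | 40.00 | 121600.00 | 121600.00
flange | 2400.00 | 40.00 | 95.00 | 96000.00 | 228000.00
Σ | 5440.00 |  |  | 217600.00 | 349600.00
X̄ = 217600.00 / 5440.00 = 40.00 in
Ȳ = 349600.00 / 5440.00 = 64.26 in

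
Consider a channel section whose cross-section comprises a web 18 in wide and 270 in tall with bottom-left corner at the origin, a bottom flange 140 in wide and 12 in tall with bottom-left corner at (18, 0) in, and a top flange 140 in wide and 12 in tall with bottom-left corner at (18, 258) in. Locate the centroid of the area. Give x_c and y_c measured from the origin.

x_c = 41.29 in, y_c = 135.00 in

web: A = 18 × 270 = 4860.00, centroid at (9.00, 135.00).
bottom flange: A = 140 × 12 = 1680.00, centroid at (88.00, 6.00).
top flange: A = 140 × 12 = 1680.00, centroid at (88.00, 264.00).
ΣA = 8220.00 in², ΣAx_c = 339420.00 in³, ΣAy_c = 1109700.00 in³.
x_c = 339420.00/8220.00 = 41.29 in; y_c = 1109700.00/8220.00 = 135.00 in.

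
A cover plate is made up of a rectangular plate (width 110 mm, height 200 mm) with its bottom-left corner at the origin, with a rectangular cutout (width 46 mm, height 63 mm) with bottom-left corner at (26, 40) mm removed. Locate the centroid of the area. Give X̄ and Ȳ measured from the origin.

plate: A = 110 × 200 = 22000.00, centroid at (55.00, 100.00).
hole: A = −(46 × 63) = -2898.00, centroid at (49.00, 71.50).
ΣA = 19102.00 mm², ΣAX̄ = 1067998.00 mm³, ΣAȲ = 1992793.00 mm³.
X̄ = 1067998.00/19102.00 = 55.91 mm; Ȳ = 1992793.00/19102.00 = 104.32 mm.

X̄ = 55.91 mm, Ȳ = 104.32 mm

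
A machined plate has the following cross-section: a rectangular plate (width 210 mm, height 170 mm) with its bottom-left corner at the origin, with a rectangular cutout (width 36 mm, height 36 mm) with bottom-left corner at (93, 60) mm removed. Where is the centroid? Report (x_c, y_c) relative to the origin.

x_c = 104.77 mm, y_c = 85.26 mm

plate: A = 210 × 170 = 35700.00, centroid at (105.00, 85.00).
hole: A = −(36 × 36) = -1296.00, centroid at (111.00, 78.00).
ΣA = 34404.00 mm²
ΣAx_c = (35700.00)(105.00) + (-1296.00)(111.00) = 3604644.00 mm³
ΣAy_c = (35700.00)(85.00) + (-1296.00)(78.00) = 2933412.00 mm³
x_c = 3604644.00 / 34404.00 = 104.77 mm
y_c = 2933412.00 / 34404.00 = 85.26 mm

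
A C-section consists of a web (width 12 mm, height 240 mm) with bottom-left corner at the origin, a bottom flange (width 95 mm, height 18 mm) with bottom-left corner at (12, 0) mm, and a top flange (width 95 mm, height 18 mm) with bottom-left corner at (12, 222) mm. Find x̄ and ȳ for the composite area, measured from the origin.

x̄ = 35.04 mm, ȳ = 120.00 mm

Part | A | x̄ᵢ | ȳᵢ | A·x̄ᵢ | A·ȳᵢ
web | 2880.00 | 6.00 | 120.00 | 17280.00 | 345600.00
bottom flange | 1710.00 | 59.50 | 9.00 | 101745.00 | 15390.00
top flange | 1710.00 | 59.50 | 231.00 | 101745.00 | 395010.00
Σ | 6300.00 |  |  | 220770.00 | 756000.00
x̄ = 220770.00 / 6300.00 = 35.04 mm
ȳ = 756000.00 / 6300.00 = 120.00 mm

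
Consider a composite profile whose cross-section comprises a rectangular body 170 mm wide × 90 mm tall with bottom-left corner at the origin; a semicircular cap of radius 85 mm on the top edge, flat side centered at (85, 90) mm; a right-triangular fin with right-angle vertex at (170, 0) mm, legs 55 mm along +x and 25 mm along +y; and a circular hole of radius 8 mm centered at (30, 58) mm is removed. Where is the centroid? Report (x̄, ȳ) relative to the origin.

x̄ = 88.03 mm, ȳ = 77.88 mm

rectangular body: A = 170 × 90 = 15300.00, centroid at (85.00, 45.00).
semicircular top: A = ½π·85² = 11349.00, centroid at (85.00, 126.08).
triangular fin: A = ½·55·25 = 687.50, centroid at (188.33, 8.33).
hole: A = −π·8² = -201.06, centroid at (30.00, 58.00).
ΣA = 27135.44 mm², ΣAx̄ = 2388612.60 mm³, ΣAȳ = 2113394.55 mm³.
x̄ = 2388612.60/27135.44 = 88.03 mm; ȳ = 2113394.55/27135.44 = 77.88 mm.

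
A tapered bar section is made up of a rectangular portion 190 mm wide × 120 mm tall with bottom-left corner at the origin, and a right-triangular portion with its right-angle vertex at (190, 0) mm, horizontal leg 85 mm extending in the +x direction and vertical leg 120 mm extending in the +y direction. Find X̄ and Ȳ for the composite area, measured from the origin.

X̄ = 117.54 mm, Ȳ = 56.34 mm

rectangular portion: A = 190 × 120 = 22800.00, centroid at (95.00, 60.00).
triangular portion: A = ½·85·120 = 5100.00, centroid at (218.33, 40.00).
ΣA = 27900.00 mm², ΣAX̄ = 3279500.00 mm³, ΣAȲ = 1572000.00 mm³.
X̄ = 3279500.00/27900.00 = 117.54 mm; Ȳ = 1572000.00/27900.00 = 56.34 mm.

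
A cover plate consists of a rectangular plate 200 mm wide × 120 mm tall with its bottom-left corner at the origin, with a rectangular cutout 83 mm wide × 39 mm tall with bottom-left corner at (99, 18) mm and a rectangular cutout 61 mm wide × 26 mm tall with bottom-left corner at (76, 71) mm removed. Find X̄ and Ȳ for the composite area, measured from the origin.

Part | A | x̄ᵢ | ȳᵢ | A·x̄ᵢ | A·ȳᵢ
plate | 24000.00 | 100.00 | 60.00 | 2400000.00 | 1440000.00
hole 1 | -3237.00 | 140.50 | 37.50 | -454798.50 | -121387.50
hole 2 | -1586.00 | 106.50 | 84.00 | -168909.00 | -133224.00
Σ | 19177.00 |  |  | 1776292.50 | 1185388.50
X̄ = 1776292.50 / 19177.00 = 92.63 mm
Ȳ = 1185388.50 / 19177.00 = 61.81 mm

X̄ = 92.63 mm, Ȳ = 61.81 mm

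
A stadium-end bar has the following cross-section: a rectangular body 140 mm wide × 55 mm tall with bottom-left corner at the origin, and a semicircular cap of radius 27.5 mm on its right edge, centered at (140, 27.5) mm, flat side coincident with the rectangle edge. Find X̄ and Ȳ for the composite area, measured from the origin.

Part | A | x̄ᵢ | ȳᵢ | A·x̄ᵢ | A·ȳᵢ
rectangular body | 7700.00 | 70.00 | 27.50 | 539000.00 | 211750.00
semicircular end | 1187.91 | 151.67 | 27.50 | 180172.64 | 32667.65
Σ | 8887.91 |  |  | 719172.64 | 244417.65
X̄ = 719172.64 / 8887.91 = 80.92 mm
Ȳ = 244417.65 / 8887.91 = 27.50 mm

X̄ = 80.92 mm, Ȳ = 27.50 mm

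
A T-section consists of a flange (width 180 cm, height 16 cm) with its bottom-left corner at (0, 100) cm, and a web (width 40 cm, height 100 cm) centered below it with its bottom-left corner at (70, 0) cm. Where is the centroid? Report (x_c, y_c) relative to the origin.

Part | A | x̄ᵢ | ȳᵢ | A·x̄ᵢ | A·ȳᵢ
web | 4000.00 | 90.00 | 50.00 | 360000.00 | 200000.00
flange | 2880.00 | 90.00 | 108.00 | 259200.00 | 311040.00
Σ | 6880.00 |  |  | 619200.00 | 511040.00
x_c = 619200.00 / 6880.00 = 90.00 cm
y_c = 511040.00 / 6880.00 = 74.28 cm

x_c = 90.00 cm, y_c = 74.28 cm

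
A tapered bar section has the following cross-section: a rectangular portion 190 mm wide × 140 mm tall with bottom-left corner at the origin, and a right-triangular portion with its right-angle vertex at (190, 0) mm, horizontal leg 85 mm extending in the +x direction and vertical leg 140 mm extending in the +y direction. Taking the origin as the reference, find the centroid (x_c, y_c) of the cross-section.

Part | A | x̄ᵢ | ȳᵢ | A·x̄ᵢ | A·ȳᵢ
rectangular portion | 26600.00 | 95.00 | 70.00 | 2527000.00 | 1862000.00
triangular portion | 5950.00 | 218.33 | 46.67 | 1299083.33 | 277666.67
Σ | 32550.00 |  |  | 3826083.33 | 2139666.67
x_c = 3826083.33 / 32550.00 = 117.54 mm
y_c = 2139666.67 / 32550.00 = 65.73 mm

x_c = 117.54 mm, y_c = 65.73 mm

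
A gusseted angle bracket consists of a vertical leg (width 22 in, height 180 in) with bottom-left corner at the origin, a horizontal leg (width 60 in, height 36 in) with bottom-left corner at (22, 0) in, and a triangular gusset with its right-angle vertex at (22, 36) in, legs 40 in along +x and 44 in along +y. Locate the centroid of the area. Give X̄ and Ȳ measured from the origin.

X̄ = 26.71 in, Ȳ = 62.84 in

vertical leg: A = 22 × 180 = 3960.00, centroid at (11.00, 90.00).
horizontal leg: A = 60 × 36 = 2160.00, centroid at (52.00, 18.00).
gusset: A = ½·40·44 = 880.00, centroid at (35.33, 50.67).
ΣA = 7000.00 in²
ΣAX̄ = (3960.00)(11.00) + (2160.00)(52.00) + (880.00)(35.33) = 186973.33 in³
ΣAȲ = (3960.00)(90.00) + (2160.00)(18.00) + (880.00)(50.67) = 439866.67 in³
X̄ = 186973.33 / 7000.00 = 26.71 in
Ȳ = 439866.67 / 7000.00 = 62.84 in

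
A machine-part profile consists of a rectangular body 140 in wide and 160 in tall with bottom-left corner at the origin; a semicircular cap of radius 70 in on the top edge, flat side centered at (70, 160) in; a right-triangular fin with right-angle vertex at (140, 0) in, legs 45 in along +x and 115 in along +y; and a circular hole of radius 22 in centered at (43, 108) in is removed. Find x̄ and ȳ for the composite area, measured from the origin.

Part | A | x̄ᵢ | ȳᵢ | A·x̄ᵢ | A·ȳᵢ
rectangular body | 22400.00 | 70.00 | 80.00 | 1568000.00 | 1792000.00
semicircular top | 7696.90 | 70.00 | 189.71 | 538783.14 | 1460170.99
triangular fin | 2587.50 | 155.00 | 38.33 | 401062.50 | 99187.50
hole | -1520.53 | 43.00 | 108.00 | -65382.83 | -164217.33
Σ | 31163.87 |  |  | 2442462.81 | 3187141.16
x̄ = 2442462.81 / 31163.87 = 78.37 in
ȳ = 3187141.16 / 31163.87 = 102.27 in

x̄ = 78.37 in, ȳ = 102.27 in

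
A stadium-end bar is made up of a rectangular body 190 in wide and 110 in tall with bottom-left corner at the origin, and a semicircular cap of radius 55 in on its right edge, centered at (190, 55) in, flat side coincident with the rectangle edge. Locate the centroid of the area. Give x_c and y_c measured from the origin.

x_c = 116.92 in, y_c = 55.00 in

rectangular body: A = 190 × 110 = 20900.00, centroid at (95.00, 55.00).
semicircular end: A = ½π·55² = 4751.66, centroid at (213.34, 55.00).
ΣA = 25651.66 in²
ΣAx_c = (20900.00)(95.00) + (4751.66)(213.34) = 2999231.86 in³
ΣAy_c = (20900.00)(55.00) + (4751.66)(55.00) = 1410841.24 in³
x_c = 2999231.86 / 25651.66 = 116.92 in
y_c = 1410841.24 / 25651.66 = 55.00 in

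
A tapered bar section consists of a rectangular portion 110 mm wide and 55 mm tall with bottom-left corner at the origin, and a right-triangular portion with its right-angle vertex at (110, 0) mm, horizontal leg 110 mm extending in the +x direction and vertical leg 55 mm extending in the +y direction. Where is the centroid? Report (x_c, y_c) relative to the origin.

rectangular portion: A = 110 × 55 = 6050.00, centroid at (55.00, 27.50).
triangular portion: A = ½·110·55 = 3025.00, centroid at (146.67, 18.33).
ΣA = 9075.00 mm²
ΣAx_c = (6050.00)(55.00) + (3025.00)(146.67) = 776416.67 mm³
ΣAy_c = (6050.00)(27.50) + (3025.00)(18.33) = 221833.33 mm³
x_c = 776416.67 / 9075.00 = 85.56 mm
y_c = 221833.33 / 9075.00 = 24.44 mm

x_c = 85.56 mm, y_c = 24.44 mm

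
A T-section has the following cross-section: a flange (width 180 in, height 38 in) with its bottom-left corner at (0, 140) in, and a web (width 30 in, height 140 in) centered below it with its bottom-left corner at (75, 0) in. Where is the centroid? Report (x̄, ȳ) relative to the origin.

web: A = 30 × 140 = 4200.00, centroid at (90.00, 70.00).
flange: A = 180 × 38 = 6840.00, centroid at (90.00, 159.00).
ΣA = 11040.00 in²
ΣAx̄ = (4200.00)(90.00) + (6840.00)(90.00) = 993600.00 in³
ΣAȳ = (4200.00)(70.00) + (6840.00)(159.00) = 1381560.00 in³
x̄ = 993600.00 / 11040.00 = 90.00 in
ȳ = 1381560.00 / 11040.00 = 125.14 in

x̄ = 90.00 in, ȳ = 125.14 in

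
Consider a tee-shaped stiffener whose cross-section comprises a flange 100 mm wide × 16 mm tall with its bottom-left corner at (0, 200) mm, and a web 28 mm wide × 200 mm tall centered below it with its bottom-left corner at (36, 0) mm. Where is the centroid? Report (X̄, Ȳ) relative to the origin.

web: A = 28 × 200 = 5600.00, centroid at (50.00, 100.00).
flange: A = 100 × 16 = 1600.00, centroid at (50.00, 208.00).
ΣA = 7200.00 mm²
ΣAX̄ = (5600.00)(50.00) + (1600.00)(50.00) = 360000.00 mm³
ΣAȲ = (5600.00)(100.00) + (1600.00)(208.00) = 892800.00 mm³
X̄ = 360000.00 / 7200.00 = 50.00 mm
Ȳ = 892800.00 / 7200.00 = 124.00 mm

X̄ = 50.00 mm, Ȳ = 124.00 mm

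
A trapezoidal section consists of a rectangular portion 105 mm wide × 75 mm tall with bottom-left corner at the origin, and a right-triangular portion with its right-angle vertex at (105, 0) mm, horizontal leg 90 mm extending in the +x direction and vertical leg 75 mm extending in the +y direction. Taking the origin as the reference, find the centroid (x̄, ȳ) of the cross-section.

Part | A | x̄ᵢ | ȳᵢ | A·x̄ᵢ | A·ȳᵢ
rectangular portion | 7875.00 | 52.50 | 37.50 | 413437.50 | 295312.50
triangular portion | 3375.00 | 135.00 | 25.00 | 455625.00 | 84375.00
Σ | 11250.00 |  |  | 869062.50 | 379687.50
x̄ = 869062.50 / 11250.00 = 77.25 mm
ȳ = 379687.50 / 11250.00 = 33.75 mm

x̄ = 77.25 mm, ȳ = 33.75 mm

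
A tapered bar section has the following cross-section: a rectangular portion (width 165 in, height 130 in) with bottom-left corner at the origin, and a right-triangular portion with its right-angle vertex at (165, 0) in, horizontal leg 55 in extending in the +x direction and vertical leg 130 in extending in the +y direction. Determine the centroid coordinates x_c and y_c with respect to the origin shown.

rectangular portion: A = 165 × 130 = 21450.00, centroid at (82.50, 65.00).
triangular portion: A = ½·55·130 = 3575.00, centroid at (183.33, 43.33).
ΣA = 25025.00 in²
ΣAx_c = (21450.00)(82.50) + (3575.00)(183.33) = 2425041.67 in³
ΣAy_c = (21450.00)(65.00) + (3575.00)(43.33) = 1549166.67 in³
x_c = 2425041.67 / 25025.00 = 96.90 in
y_c = 1549166.67 / 25025.00 = 61.90 in

x_c = 96.90 in, y_c = 61.90 in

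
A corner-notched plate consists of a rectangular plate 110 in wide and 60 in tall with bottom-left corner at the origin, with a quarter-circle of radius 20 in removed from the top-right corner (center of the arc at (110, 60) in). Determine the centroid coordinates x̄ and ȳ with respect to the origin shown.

x̄ = 52.68 in, ȳ = 28.92 in

plate: A = 110 × 60 = 6600.00, centroid at (55.00, 30.00).
removed quarter-circle: A = −¼π·20² = -314.16, centroid at (101.51, 51.51).
ΣA = 6285.84 in²
ΣAx̄ = (6600.00)(55.00) + (-314.16)(101.51) = 331109.15 in³
ΣAȳ = (6600.00)(30.00) + (-314.16)(51.51) = 181817.11 in³
x̄ = 331109.15 / 6285.84 = 52.68 in
ȳ = 181817.11 / 6285.84 = 28.92 in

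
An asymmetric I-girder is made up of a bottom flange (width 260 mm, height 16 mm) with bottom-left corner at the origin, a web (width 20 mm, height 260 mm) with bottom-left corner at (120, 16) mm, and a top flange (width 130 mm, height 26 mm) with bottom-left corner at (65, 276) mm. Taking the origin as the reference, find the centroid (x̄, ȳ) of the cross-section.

x̄ = 130.00 mm, ȳ = 138.88 mm

bottom flange: A = 260 × 16 = 4160.00, centroid at (130.00, 8.00).
web: A = 20 × 260 = 5200.00, centroid at (130.00, 146.00).
top flange: A = 130 × 26 = 3380.00, centroid at (130.00, 289.00).
ΣA = 12740.00 mm², ΣAx̄ = 1656200.00 mm³, ΣAȳ = 1769300.00 mm³.
x̄ = 1656200.00/12740.00 = 130.00 mm; ȳ = 1769300.00/12740.00 = 138.88 mm.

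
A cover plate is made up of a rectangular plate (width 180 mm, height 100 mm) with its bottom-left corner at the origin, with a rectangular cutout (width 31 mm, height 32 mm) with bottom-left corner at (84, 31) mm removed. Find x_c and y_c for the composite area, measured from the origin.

Part | A | x̄ᵢ | ȳᵢ | A·x̄ᵢ | A·ȳᵢ
plate | 18000.00 | 90.00 | 50.00 | 1620000.00 | 900000.00
hole | -992.00 | 99.50 | 47.00 | -98704.00 | -46624.00
Σ | 17008.00 |  |  | 1521296.00 | 853376.00
x_c = 1521296.00 / 17008.00 = 89.45 mm
y_c = 853376.00 / 17008.00 = 50.17 mm

x_c = 89.45 mm, y_c = 50.17 mm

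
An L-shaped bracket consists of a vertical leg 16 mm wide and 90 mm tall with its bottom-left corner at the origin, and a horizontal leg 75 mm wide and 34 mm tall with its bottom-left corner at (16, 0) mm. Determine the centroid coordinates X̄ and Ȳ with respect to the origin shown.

vertical leg: A = 16 × 90 = 1440.00, centroid at (8.00, 45.00).
horizontal leg: A = 75 × 34 = 2550.00, centroid at (53.50, 17.00).
ΣA = 3990.00 mm²
ΣAX̄ = (1440.00)(8.00) + (2550.00)(53.50) = 147945.00 mm³
ΣAȲ = (1440.00)(45.00) + (2550.00)(17.00) = 108150.00 mm³
X̄ = 147945.00 / 3990.00 = 37.08 mm
Ȳ = 108150.00 / 3990.00 = 27.11 mm

X̄ = 37.08 mm, Ȳ = 27.11 mm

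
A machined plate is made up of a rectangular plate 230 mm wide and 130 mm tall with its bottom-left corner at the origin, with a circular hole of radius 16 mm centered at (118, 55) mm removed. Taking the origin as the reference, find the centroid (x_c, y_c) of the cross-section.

plate: A = 230 × 130 = 29900.00, centroid at (115.00, 65.00).
hole: A = −π·16² = -804.25, centroid at (118.00, 55.00).
ΣA = 29095.75 mm²
ΣAx_c = (29900.00)(115.00) + (-804.25)(118.00) = 3343598.77 mm³
ΣAy_c = (29900.00)(65.00) + (-804.25)(55.00) = 1899266.38 mm³
x_c = 3343598.77 / 29095.75 = 114.92 mm
y_c = 1899266.38 / 29095.75 = 65.28 mm

x_c = 114.92 mm, y_c = 65.28 mm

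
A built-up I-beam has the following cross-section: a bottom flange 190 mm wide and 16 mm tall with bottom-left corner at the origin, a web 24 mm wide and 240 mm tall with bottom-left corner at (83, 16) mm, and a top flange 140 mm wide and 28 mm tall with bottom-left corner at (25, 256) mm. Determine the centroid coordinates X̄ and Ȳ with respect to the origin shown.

bottom flange: A = 190 × 16 = 3040.00, centroid at (95.00, 8.00).
web: A = 24 × 240 = 5760.00, centroid at (95.00, 136.00).
top flange: A = 140 × 28 = 3920.00, centroid at (95.00, 270.00).
ΣA = 12720.00 mm²
ΣAX̄ = (3040.00)(95.00) + (5760.00)(95.00) + (3920.00)(95.00) = 1208400.00 mm³
ΣAȲ = (3040.00)(8.00) + (5760.00)(136.00) + (3920.00)(270.00) = 1866080.00 mm³
X̄ = 1208400.00 / 12720.00 = 95.00 mm
Ȳ = 1866080.00 / 12720.00 = 146.70 mm

X̄ = 95.00 mm, Ȳ = 146.70 mm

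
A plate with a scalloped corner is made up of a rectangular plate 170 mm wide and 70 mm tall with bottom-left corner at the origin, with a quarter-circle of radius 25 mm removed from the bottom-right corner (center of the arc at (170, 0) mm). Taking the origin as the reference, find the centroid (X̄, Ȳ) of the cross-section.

X̄ = 81.80 mm, Ȳ = 36.05 mm

Part | A | x̄ᵢ | ȳᵢ | A·x̄ᵢ | A·ȳᵢ
plate | 11900.00 | 85.00 | 35.00 | 1011500.00 | 416500.00
removed quarter-circle | -490.87 | 159.39 | 10.61 | -78240.22 | -5208.33
Σ | 11409.13 |  |  | 933259.78 | 411291.67
X̄ = 933259.78 / 11409.13 = 81.80 mm
Ȳ = 411291.67 / 11409.13 = 36.05 mm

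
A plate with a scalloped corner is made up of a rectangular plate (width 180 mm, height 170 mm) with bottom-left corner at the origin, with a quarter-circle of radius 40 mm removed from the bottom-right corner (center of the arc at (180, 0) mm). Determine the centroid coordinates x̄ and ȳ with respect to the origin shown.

x̄ = 86.87 mm, ȳ = 87.91 mm

plate: A = 180 × 170 = 30600.00, centroid at (90.00, 85.00).
removed quarter-circle: A = −¼π·40² = -1256.64, centroid at (163.02, 16.98).
ΣA = 29343.36 mm², ΣAx̄ = 2549138.66 mm³, ΣAȳ = 2579666.67 mm³.
x̄ = 2549138.66/29343.36 = 86.87 mm; ȳ = 2579666.67/29343.36 = 87.91 mm.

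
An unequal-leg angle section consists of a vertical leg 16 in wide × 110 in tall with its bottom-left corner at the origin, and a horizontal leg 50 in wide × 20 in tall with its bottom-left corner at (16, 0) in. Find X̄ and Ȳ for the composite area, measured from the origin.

X̄ = 19.96 in, Ȳ = 38.70 in

vertical leg: A = 16 × 110 = 1760.00, centroid at (8.00, 55.00).
horizontal leg: A = 50 × 20 = 1000.00, centroid at (41.00, 10.00).
ΣA = 2760.00 in²
ΣAX̄ = (1760.00)(8.00) + (1000.00)(41.00) = 55080.00 in³
ΣAȲ = (1760.00)(55.00) + (1000.00)(10.00) = 106800.00 in³
X̄ = 55080.00 / 2760.00 = 19.96 in
Ȳ = 106800.00 / 2760.00 = 38.70 in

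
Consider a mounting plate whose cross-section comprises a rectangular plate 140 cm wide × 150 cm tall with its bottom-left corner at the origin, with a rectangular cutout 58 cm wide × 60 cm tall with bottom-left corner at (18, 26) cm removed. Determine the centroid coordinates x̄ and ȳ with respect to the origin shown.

x̄ = 74.57 cm, ȳ = 78.77 cm

plate: A = 140 × 150 = 21000.00, centroid at (70.00, 75.00).
hole: A = −(58 × 60) = -3480.00, centroid at (47.00, 56.00).
ΣA = 17520.00 cm²
ΣAx̄ = (21000.00)(70.00) + (-3480.00)(47.00) = 1306440.00 cm³
ΣAȳ = (21000.00)(75.00) + (-3480.00)(56.00) = 1380120.00 cm³
x̄ = 1306440.00 / 17520.00 = 74.57 cm
ȳ = 1380120.00 / 17520.00 = 78.77 cm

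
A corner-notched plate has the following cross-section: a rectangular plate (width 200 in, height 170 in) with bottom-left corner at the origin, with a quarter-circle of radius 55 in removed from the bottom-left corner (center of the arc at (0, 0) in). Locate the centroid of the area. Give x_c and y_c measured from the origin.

x_c = 105.76 in, y_c = 89.63 in

plate: A = 200 × 170 = 34000.00, centroid at (100.00, 85.00).
removed quarter-circle: A = −¼π·55² = -2375.83, centroid at (23.34, 23.34).
ΣA = 31624.17 in², ΣAx_c = 3344541.67 in³, ΣAy_c = 2834541.67 in³.
x_c = 3344541.67/31624.17 = 105.76 in; y_c = 2834541.67/31624.17 = 89.63 in.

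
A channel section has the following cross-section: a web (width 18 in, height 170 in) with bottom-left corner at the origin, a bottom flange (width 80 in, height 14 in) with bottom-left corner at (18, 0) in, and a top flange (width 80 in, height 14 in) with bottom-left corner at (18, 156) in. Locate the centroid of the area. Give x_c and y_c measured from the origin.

web: A = 18 × 170 = 3060.00, centroid at (9.00, 85.00).
bottom flange: A = 80 × 14 = 1120.00, centroid at (58.00, 7.00).
top flange: A = 80 × 14 = 1120.00, centroid at (58.00, 163.00).
ΣA = 5300.00 in², ΣAx_c = 157460.00 in³, ΣAy_c = 450500.00 in³.
x_c = 157460.00/5300.00 = 29.71 in; y_c = 450500.00/5300.00 = 85.00 in.

x_c = 29.71 in, y_c = 85.00 in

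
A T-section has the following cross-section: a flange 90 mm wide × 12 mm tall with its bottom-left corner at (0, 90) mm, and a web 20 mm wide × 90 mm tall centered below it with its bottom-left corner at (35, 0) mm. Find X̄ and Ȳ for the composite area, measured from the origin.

web: A = 20 × 90 = 1800.00, centroid at (45.00, 45.00).
flange: A = 90 × 12 = 1080.00, centroid at (45.00, 96.00).
ΣA = 2880.00 mm²
ΣAX̄ = (1800.00)(45.00) + (1080.00)(45.00) = 129600.00 mm³
ΣAȲ = (1800.00)(45.00) + (1080.00)(96.00) = 184680.00 mm³
X̄ = 129600.00 / 2880.00 = 45.00 mm
Ȳ = 184680.00 / 2880.00 = 64.12 mm

X̄ = 45.00 mm, Ȳ = 64.12 mm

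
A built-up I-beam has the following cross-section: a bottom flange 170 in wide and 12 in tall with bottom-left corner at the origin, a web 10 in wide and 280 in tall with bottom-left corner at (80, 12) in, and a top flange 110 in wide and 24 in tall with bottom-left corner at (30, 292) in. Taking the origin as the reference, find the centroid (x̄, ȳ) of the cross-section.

bottom flange: A = 170 × 12 = 2040.00, centroid at (85.00, 6.00).
web: A = 10 × 280 = 2800.00, centroid at (85.00, 152.00).
top flange: A = 110 × 24 = 2640.00, centroid at (85.00, 304.00).
ΣA = 7480.00 in², ΣAx̄ = 635800.00 in³, ΣAȳ = 1240400.00 in³.
x̄ = 635800.00/7480.00 = 85.00 in; ȳ = 1240400.00/7480.00 = 165.83 in.

x̄ = 85.00 in, ȳ = 165.83 in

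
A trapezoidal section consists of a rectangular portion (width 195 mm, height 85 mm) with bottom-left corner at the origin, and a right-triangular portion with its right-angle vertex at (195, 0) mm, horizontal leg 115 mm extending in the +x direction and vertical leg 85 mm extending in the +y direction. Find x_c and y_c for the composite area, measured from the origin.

x_c = 128.43 mm, y_c = 39.27 mm

rectangular portion: A = 195 × 85 = 16575.00, centroid at (97.50, 42.50).
triangular portion: A = ½·115·85 = 4887.50, centroid at (233.33, 28.33).
ΣA = 21462.50 mm²
ΣAx_c = (16575.00)(97.50) + (4887.50)(233.33) = 2756479.17 mm³
ΣAy_c = (16575.00)(42.50) + (4887.50)(28.33) = 842916.67 mm³
x_c = 2756479.17 / 21462.50 = 128.43 mm
y_c = 842916.67 / 21462.50 = 39.27 mm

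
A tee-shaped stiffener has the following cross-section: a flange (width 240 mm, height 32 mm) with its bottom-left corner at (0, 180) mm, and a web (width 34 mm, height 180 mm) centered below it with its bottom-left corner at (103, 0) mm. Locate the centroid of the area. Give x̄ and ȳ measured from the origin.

Part | A | x̄ᵢ | ȳᵢ | A·x̄ᵢ | A·ȳᵢ
web | 6120.00 | 120.00 | 90.00 | 734400.00 | 550800.00
flange | 7680.00 | 120.00 | 196.00 | 921600.00 | 1505280.00
Σ | 13800.00 |  |  | 1656000.00 | 2056080.00
x̄ = 1656000.00 / 13800.00 = 120.00 mm
ȳ = 2056080.00 / 13800.00 = 148.99 mm

x̄ = 120.00 mm, ȳ = 148.99 mm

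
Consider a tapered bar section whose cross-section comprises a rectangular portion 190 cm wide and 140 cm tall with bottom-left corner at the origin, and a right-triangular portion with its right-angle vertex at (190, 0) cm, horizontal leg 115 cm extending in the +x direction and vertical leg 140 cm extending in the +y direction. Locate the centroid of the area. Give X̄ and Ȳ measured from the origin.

rectangular portion: A = 190 × 140 = 26600.00, centroid at (95.00, 70.00).
triangular portion: A = ½·115·140 = 8050.00, centroid at (228.33, 46.67).
ΣA = 34650.00 cm², ΣAX̄ = 4365083.33 cm³, ΣAȲ = 2237666.67 cm³.
X̄ = 4365083.33/34650.00 = 125.98 cm; Ȳ = 2237666.67/34650.00 = 64.58 cm.

X̄ = 125.98 cm, Ȳ = 64.58 cm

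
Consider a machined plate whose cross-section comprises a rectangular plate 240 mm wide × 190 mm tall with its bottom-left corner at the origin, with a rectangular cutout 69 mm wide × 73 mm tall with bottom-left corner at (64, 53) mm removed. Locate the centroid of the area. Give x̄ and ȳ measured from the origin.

x̄ = 122.67 mm, ȳ = 95.68 mm

plate: A = 240 × 190 = 45600.00, centroid at (120.00, 95.00).
hole: A = −(69 × 73) = -5037.00, centroid at (98.50, 89.50).
ΣA = 40563.00 mm²
ΣAx̄ = (45600.00)(120.00) + (-5037.00)(98.50) = 4975855.50 mm³
ΣAȳ = (45600.00)(95.00) + (-5037.00)(89.50) = 3881188.50 mm³
x̄ = 4975855.50 / 40563.00 = 122.67 mm
ȳ = 3881188.50 / 40563.00 = 95.68 mm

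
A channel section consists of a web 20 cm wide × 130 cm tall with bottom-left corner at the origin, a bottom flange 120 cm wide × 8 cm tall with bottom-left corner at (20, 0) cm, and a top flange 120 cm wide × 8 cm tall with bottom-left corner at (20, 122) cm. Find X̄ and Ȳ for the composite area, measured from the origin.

X̄ = 39.73 cm, Ȳ = 65.00 cm

web: A = 20 × 130 = 2600.00, centroid at (10.00, 65.00).
bottom flange: A = 120 × 8 = 960.00, centroid at (80.00, 4.00).
top flange: A = 120 × 8 = 960.00, centroid at (80.00, 126.00).
ΣA = 4520.00 cm², ΣAX̄ = 179600.00 cm³, ΣAȲ = 293800.00 cm³.
X̄ = 179600.00/4520.00 = 39.73 cm; Ȳ = 293800.00/4520.00 = 65.00 cm.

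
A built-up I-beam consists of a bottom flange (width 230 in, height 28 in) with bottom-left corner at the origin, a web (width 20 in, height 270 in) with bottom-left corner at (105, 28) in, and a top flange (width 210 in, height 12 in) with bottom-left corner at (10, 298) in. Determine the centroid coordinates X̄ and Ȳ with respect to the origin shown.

X̄ = 115.00 in, Ȳ = 120.92 in

bottom flange: A = 230 × 28 = 6440.00, centroid at (115.00, 14.00).
web: A = 20 × 270 = 5400.00, centroid at (115.00, 163.00).
top flange: A = 210 × 12 = 2520.00, centroid at (115.00, 304.00).
ΣA = 14360.00 in²
ΣAX̄ = (6440.00)(115.00) + (5400.00)(115.00) + (2520.00)(115.00) = 1651400.00 in³
ΣAȲ = (6440.00)(14.00) + (5400.00)(163.00) + (2520.00)(304.00) = 1736440.00 in³
X̄ = 1651400.00 / 14360.00 = 115.00 in
Ȳ = 1736440.00 / 14360.00 = 120.92 in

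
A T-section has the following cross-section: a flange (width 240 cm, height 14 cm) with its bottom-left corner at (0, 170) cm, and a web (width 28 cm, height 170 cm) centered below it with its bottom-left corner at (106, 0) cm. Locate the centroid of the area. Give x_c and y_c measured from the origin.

web: A = 28 × 170 = 4760.00, centroid at (120.00, 85.00).
flange: A = 240 × 14 = 3360.00, centroid at (120.00, 177.00).
ΣA = 8120.00 cm²
ΣAx_c = (4760.00)(120.00) + (3360.00)(120.00) = 974400.00 cm³
ΣAy_c = (4760.00)(85.00) + (3360.00)(177.00) = 999320.00 cm³
x_c = 974400.00 / 8120.00 = 120.00 cm
y_c = 999320.00 / 8120.00 = 123.07 cm

x_c = 120.00 cm, y_c = 123.07 cm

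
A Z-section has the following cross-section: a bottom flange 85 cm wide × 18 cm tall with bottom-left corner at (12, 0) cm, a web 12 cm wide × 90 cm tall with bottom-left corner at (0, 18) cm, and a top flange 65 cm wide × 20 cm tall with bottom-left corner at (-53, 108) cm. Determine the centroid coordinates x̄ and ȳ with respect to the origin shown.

x̄ = 16.17 cm, ȳ = 60.16 cm

Part | A | x̄ᵢ | ȳᵢ | A·x̄ᵢ | A·ȳᵢ
bottom flange | 1530.00 | 54.50 | 9.00 | 83385.00 | 13770.00
web | 1080.00 | 6.00 | 63.00 | 6480.00 | 68040.00
top flange | 1300.00 | -20.50 | 118.00 | -26650.00 | 153400.00
Σ | 3910.00 |  |  | 63215.00 | 235210.00
x̄ = 63215.00 / 3910.00 = 16.17 cm
ȳ = 235210.00 / 3910.00 = 60.16 cm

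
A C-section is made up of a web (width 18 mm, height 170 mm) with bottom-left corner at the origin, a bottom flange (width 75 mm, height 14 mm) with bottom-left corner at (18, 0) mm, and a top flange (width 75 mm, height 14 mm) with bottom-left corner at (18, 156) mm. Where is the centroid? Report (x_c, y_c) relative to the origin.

web: A = 18 × 170 = 3060.00, centroid at (9.00, 85.00).
bottom flange: A = 75 × 14 = 1050.00, centroid at (55.50, 7.00).
top flange: A = 75 × 14 = 1050.00, centroid at (55.50, 163.00).
ΣA = 5160.00 mm²
ΣAx_c = (3060.00)(9.00) + (1050.00)(55.50) + (1050.00)(55.50) = 144090.00 mm³
ΣAy_c = (3060.00)(85.00) + (1050.00)(7.00) + (1050.00)(163.00) = 438600.00 mm³
x_c = 144090.00 / 5160.00 = 27.92 mm
y_c = 438600.00 / 5160.00 = 85.00 mm

x_c = 27.92 mm, y_c = 85.00 mm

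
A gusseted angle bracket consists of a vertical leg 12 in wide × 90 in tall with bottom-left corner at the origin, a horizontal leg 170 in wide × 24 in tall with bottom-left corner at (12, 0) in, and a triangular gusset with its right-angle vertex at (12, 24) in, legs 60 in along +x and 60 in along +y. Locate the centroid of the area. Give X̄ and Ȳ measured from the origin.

X̄ = 66.07 in, Ȳ = 25.40 in

vertical leg: A = 12 × 90 = 1080.00, centroid at (6.00, 45.00).
horizontal leg: A = 170 × 24 = 4080.00, centroid at (97.00, 12.00).
gusset: A = ½·60·60 = 1800.00, centroid at (32.00, 44.00).
ΣA = 6960.00 in², ΣAX̄ = 459840.00 in³, ΣAȲ = 176760.00 in³.
X̄ = 459840.00/6960.00 = 66.07 in; Ȳ = 176760.00/6960.00 = 25.40 in.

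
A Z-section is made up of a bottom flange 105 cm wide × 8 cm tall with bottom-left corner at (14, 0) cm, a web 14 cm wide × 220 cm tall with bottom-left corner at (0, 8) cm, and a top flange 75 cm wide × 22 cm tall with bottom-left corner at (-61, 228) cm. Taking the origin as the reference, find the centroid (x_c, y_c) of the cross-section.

Part | A | x̄ᵢ | ȳᵢ | A·x̄ᵢ | A·ȳᵢ
bottom flange | 840.00 | 66.50 | 4.00 | 55860.00 | 3360.00
web | 3080.00 | 7.00 | 118.00 | 21560.00 | 363440.00
top flange | 1650.00 | -23.50 | 239.00 | -38775.00 | 394350.00
Σ | 5570.00 |  |  | 38645.00 | 761150.00
x_c = 38645.00 / 5570.00 = 6.94 cm
y_c = 761150.00 / 5570.00 = 136.65 cm

x_c = 6.94 cm, y_c = 136.65 cm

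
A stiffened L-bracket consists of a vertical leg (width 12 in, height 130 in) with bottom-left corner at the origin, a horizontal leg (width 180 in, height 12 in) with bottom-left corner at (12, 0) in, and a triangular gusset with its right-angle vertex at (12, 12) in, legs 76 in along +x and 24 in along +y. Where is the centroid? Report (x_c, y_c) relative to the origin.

x_c = 56.94 in, y_c = 28.63 in

vertical leg: A = 12 × 130 = 1560.00, centroid at (6.00, 65.00).
horizontal leg: A = 180 × 12 = 2160.00, centroid at (102.00, 6.00).
gusset: A = ½·76·24 = 912.00, centroid at (37.33, 20.00).
ΣA = 4632.00 in², ΣAx_c = 263728.00 in³, ΣAy_c = 132600.00 in³.
x_c = 263728.00/4632.00 = 56.94 in; y_c = 132600.00/4632.00 = 28.63 in.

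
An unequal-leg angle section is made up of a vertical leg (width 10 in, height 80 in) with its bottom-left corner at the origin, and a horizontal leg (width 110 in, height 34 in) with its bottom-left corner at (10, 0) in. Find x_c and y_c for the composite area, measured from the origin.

x_c = 54.43 in, y_c = 21.05 in

Part | A | x̄ᵢ | ȳᵢ | A·x̄ᵢ | A·ȳᵢ
vertical leg | 800.00 | 5.00 | 40.00 | 4000.00 | 32000.00
horizontal leg | 3740.00 | 65.00 | 17.00 | 243100.00 | 63580.00
Σ | 4540.00 |  |  | 247100.00 | 95580.00
x_c = 247100.00 / 4540.00 = 54.43 in
y_c = 95580.00 / 4540.00 = 21.05 in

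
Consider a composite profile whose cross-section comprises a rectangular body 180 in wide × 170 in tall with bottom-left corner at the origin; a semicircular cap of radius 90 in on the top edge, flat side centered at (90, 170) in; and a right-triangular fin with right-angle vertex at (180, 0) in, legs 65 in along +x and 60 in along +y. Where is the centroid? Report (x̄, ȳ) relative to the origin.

x̄ = 94.81 in, ȳ = 116.82 in

rectangular body: A = 180 × 170 = 30600.00, centroid at (90.00, 85.00).
semicircular top: A = ½π·90² = 12723.45, centroid at (90.00, 208.20).
triangular fin: A = ½·65·60 = 1950.00, centroid at (201.67, 20.00).
ΣA = 45273.45 in²
ΣAx̄ = (30600.00)(90.00) + (12723.45)(90.00) + (1950.00)(201.67) = 4292360.52 in³
ΣAȳ = (30600.00)(85.00) + (12723.45)(208.20) + (1950.00)(20.00) = 5288986.54 in³
x̄ = 4292360.52 / 45273.45 = 94.81 in
ȳ = 5288986.54 / 45273.45 = 116.82 in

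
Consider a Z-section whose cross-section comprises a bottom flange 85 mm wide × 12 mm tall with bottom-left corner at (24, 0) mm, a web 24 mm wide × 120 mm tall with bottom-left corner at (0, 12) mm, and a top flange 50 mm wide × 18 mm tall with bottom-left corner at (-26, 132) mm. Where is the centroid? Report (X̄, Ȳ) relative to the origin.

X̄ = 21.14 mm, Ȳ = 70.91 mm

bottom flange: A = 85 × 12 = 1020.00, centroid at (66.50, 6.00).
web: A = 24 × 120 = 2880.00, centroid at (12.00, 72.00).
top flange: A = 50 × 18 = 900.00, centroid at (-1.00, 141.00).
ΣA = 4800.00 mm², ΣAX̄ = 101490.00 mm³, ΣAȲ = 340380.00 mm³.
X̄ = 101490.00/4800.00 = 21.14 mm; Ȳ = 340380.00/4800.00 = 70.91 mm.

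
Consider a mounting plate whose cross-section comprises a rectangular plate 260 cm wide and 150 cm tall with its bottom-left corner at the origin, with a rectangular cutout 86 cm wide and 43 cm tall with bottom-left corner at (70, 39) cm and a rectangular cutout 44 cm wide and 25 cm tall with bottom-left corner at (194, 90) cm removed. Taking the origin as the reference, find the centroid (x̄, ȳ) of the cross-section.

Part | A | x̄ᵢ | ȳᵢ | A·x̄ᵢ | A·ȳᵢ
plate | 39000.00 | 130.00 | 75.00 | 5070000.00 | 2925000.00
hole 1 | -3698.00 | 113.00 | 60.50 | -417874.00 | -223729.00
hole 2 | -1100.00 | 216.00 | 102.50 | -237600.00 | -112750.00
Σ | 34202.00 |  |  | 4414526.00 | 2588521.00
x̄ = 4414526.00 / 34202.00 = 129.07 cm
ȳ = 2588521.00 / 34202.00 = 75.68 cm

x̄ = 129.07 cm, ȳ = 75.68 cm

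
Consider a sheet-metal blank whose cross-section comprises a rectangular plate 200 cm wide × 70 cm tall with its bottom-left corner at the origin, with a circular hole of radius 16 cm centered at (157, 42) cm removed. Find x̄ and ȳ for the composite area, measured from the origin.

plate: A = 200 × 70 = 14000.00, centroid at (100.00, 35.00).
hole: A = −π·16² = -804.25, centroid at (157.00, 42.00).
ΣA = 13195.75 cm²
ΣAx̄ = (14000.00)(100.00) + (-804.25)(157.00) = 1273733.11 cm³
ΣAȳ = (14000.00)(35.00) + (-804.25)(42.00) = 456221.60 cm³
x̄ = 1273733.11 / 13195.75 = 96.53 cm
ȳ = 456221.60 / 13195.75 = 34.57 cm

x̄ = 96.53 cm, ȳ = 34.57 cm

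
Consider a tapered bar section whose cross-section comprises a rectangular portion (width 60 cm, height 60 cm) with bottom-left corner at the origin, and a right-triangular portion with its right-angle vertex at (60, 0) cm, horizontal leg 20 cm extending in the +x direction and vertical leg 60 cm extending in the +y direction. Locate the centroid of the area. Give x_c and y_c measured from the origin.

x_c = 35.24 cm, y_c = 28.57 cm

Part | A | x̄ᵢ | ȳᵢ | A·x̄ᵢ | A·ȳᵢ
rectangular portion | 3600.00 | 30.00 | 30.00 | 108000.00 | 108000.00
triangular portion | 600.00 | 66.67 | 20.00 | 40000.00 | 12000.00
Σ | 4200.00 |  |  | 148000.00 | 120000.00
x_c = 148000.00 / 4200.00 = 35.24 cm
y_c = 120000.00 / 4200.00 = 28.57 cm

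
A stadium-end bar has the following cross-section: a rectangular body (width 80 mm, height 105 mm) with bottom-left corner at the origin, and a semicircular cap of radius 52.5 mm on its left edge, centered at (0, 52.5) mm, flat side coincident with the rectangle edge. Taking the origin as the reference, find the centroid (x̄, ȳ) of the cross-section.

x̄ = 18.82 mm, ȳ = 52.50 mm

rectangular body: A = 80 × 105 = 8400.00, centroid at (40.00, 52.50).
semicircular end: A = ½π·52.5² = 4329.51, centroid at (-22.28, 52.50).
ΣA = 12729.51 mm²
ΣAx̄ = (8400.00)(40.00) + (4329.51)(-22.28) = 239531.25 mm³
ΣAȳ = (8400.00)(52.50) + (4329.51)(52.50) = 668299.14 mm³
x̄ = 239531.25 / 12729.51 = 18.82 mm
ȳ = 668299.14 / 12729.51 = 52.50 mm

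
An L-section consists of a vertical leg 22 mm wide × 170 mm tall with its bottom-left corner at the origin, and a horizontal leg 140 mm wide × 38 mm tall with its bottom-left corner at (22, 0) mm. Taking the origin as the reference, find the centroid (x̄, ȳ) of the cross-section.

x̄ = 58.56 mm, ȳ = 46.25 mm

Part | A | x̄ᵢ | ȳᵢ | A·x̄ᵢ | A·ȳᵢ
vertical leg | 3740.00 | 11.00 | 85.00 | 41140.00 | 317900.00
horizontal leg | 5320.00 | 92.00 | 19.00 | 489440.00 | 101080.00
Σ | 9060.00 |  |  | 530580.00 | 418980.00
x̄ = 530580.00 / 9060.00 = 58.56 mm
ȳ = 418980.00 / 9060.00 = 46.25 mm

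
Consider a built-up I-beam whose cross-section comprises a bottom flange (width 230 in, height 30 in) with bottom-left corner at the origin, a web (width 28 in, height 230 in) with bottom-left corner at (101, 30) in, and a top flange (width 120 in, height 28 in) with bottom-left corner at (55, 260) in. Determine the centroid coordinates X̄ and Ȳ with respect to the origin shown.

X̄ = 115.00 in, Ȳ = 117.24 in

bottom flange: A = 230 × 30 = 6900.00, centroid at (115.00, 15.00).
web: A = 28 × 230 = 6440.00, centroid at (115.00, 145.00).
top flange: A = 120 × 28 = 3360.00, centroid at (115.00, 274.00).
ΣA = 16700.00 in²
ΣAX̄ = (6900.00)(115.00) + (6440.00)(115.00) + (3360.00)(115.00) = 1920500.00 in³
ΣAȲ = (6900.00)(15.00) + (6440.00)(145.00) + (3360.00)(274.00) = 1957940.00 in³
X̄ = 1920500.00 / 16700.00 = 115.00 in
Ȳ = 1957940.00 / 16700.00 = 117.24 in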